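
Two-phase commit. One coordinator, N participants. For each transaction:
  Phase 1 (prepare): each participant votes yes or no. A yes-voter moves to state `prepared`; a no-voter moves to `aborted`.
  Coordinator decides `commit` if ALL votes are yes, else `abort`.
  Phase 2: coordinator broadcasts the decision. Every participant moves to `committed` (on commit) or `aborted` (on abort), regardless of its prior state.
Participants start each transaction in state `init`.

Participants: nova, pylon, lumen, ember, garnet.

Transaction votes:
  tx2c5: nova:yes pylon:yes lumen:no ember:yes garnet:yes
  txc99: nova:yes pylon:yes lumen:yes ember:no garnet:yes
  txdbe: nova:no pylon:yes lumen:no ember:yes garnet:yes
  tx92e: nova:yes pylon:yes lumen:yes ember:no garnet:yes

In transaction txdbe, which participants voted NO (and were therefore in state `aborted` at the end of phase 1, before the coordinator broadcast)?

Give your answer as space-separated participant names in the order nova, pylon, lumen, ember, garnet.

Answer: nova lumen

Derivation:
Txn txdbe phase 1: nova no -> aborted; pylon yes -> prepared; lumen no -> aborted; ember yes -> prepared; garnet yes -> prepared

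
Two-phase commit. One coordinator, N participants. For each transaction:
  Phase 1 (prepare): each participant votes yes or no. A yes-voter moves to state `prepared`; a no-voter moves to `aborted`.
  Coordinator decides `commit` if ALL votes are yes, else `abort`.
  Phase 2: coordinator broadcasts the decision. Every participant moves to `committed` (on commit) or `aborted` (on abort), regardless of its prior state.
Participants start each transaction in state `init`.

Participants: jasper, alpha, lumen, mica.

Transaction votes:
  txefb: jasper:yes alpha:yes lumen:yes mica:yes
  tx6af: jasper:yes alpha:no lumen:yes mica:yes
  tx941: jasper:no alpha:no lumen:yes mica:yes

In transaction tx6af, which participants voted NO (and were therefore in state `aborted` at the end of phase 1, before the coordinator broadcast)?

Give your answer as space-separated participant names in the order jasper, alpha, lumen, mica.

Txn tx6af phase 1: jasper yes -> prepared; alpha no -> aborted; lumen yes -> prepared; mica yes -> prepared

Answer: alpha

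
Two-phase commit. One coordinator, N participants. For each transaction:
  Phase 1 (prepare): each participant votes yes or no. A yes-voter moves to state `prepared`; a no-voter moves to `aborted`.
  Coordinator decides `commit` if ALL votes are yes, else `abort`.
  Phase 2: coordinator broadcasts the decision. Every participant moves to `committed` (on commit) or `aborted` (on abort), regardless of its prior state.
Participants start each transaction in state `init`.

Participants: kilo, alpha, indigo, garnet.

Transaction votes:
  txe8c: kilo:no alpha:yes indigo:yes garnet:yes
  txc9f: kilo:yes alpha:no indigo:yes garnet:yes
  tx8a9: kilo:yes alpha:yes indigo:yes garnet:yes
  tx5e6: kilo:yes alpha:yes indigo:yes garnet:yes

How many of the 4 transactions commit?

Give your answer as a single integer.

Answer: 2

Derivation:
txe8c: no from kilo -> abort (commits=0)
txc9f: no from alpha -> abort (commits=0)
tx8a9: all yes -> commit (commits=1)
tx5e6: all yes -> commit (commits=2)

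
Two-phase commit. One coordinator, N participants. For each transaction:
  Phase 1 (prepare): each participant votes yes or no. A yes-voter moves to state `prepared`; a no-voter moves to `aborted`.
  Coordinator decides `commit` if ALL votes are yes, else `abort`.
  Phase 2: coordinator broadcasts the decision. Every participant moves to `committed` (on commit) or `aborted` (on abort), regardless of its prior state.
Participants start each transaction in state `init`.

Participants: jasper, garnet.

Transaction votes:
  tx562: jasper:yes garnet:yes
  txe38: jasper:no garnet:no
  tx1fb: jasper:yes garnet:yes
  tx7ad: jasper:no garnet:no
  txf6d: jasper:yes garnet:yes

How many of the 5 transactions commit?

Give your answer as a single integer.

Answer: 3

Derivation:
tx562: all yes -> commit (commits=1)
txe38: no from jasper, garnet -> abort (commits=1)
tx1fb: all yes -> commit (commits=2)
tx7ad: no from jasper, garnet -> abort (commits=2)
txf6d: all yes -> commit (commits=3)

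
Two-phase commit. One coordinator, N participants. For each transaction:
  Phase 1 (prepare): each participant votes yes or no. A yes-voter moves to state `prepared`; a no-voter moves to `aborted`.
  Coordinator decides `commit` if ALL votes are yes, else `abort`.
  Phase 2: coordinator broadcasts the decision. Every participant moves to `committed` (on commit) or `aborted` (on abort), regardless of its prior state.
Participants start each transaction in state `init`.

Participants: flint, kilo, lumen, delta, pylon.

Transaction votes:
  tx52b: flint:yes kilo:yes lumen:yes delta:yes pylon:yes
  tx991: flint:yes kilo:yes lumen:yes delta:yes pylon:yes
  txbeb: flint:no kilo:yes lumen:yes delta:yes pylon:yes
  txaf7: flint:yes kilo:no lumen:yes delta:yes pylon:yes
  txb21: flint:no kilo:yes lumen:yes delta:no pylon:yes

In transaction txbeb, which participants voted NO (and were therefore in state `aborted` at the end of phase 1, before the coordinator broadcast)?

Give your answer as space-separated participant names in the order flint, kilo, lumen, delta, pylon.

Txn txbeb phase 1: flint no -> aborted; kilo yes -> prepared; lumen yes -> prepared; delta yes -> prepared; pylon yes -> prepared

Answer: flint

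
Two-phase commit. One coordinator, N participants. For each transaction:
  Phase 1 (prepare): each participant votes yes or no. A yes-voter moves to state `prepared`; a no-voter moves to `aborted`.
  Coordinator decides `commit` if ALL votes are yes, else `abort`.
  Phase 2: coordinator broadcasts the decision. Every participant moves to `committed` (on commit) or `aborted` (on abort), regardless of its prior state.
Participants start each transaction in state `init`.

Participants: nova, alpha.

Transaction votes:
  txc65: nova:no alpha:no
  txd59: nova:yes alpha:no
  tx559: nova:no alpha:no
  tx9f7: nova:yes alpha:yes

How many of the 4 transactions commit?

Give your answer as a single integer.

Answer: 1

Derivation:
txc65: no from nova, alpha -> abort (commits=0)
txd59: no from alpha -> abort (commits=0)
tx559: no from nova, alpha -> abort (commits=0)
tx9f7: all yes -> commit (commits=1)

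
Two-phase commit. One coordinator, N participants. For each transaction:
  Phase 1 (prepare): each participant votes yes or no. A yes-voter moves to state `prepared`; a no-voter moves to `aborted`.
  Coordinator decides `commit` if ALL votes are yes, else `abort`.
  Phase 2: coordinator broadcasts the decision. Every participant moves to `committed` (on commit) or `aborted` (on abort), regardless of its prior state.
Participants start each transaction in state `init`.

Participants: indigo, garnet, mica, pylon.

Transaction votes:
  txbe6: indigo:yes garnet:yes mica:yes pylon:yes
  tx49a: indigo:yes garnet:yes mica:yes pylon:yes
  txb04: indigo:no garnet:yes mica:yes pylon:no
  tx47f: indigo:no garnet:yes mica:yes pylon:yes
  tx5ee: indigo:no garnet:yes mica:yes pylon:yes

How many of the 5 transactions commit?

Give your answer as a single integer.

Answer: 2

Derivation:
txbe6: all yes -> commit (commits=1)
tx49a: all yes -> commit (commits=2)
txb04: no from indigo, pylon -> abort (commits=2)
tx47f: no from indigo -> abort (commits=2)
tx5ee: no from indigo -> abort (commits=2)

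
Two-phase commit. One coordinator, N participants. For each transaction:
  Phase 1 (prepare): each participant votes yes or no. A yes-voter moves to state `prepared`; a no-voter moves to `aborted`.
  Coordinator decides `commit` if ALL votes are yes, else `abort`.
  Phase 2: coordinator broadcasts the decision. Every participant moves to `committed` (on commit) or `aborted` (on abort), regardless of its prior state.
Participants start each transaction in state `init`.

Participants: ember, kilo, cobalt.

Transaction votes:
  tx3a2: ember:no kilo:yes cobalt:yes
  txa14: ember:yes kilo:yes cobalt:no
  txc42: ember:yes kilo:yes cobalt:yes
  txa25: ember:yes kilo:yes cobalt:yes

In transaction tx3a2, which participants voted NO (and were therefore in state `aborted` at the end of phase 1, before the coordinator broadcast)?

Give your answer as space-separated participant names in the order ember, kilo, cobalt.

Txn tx3a2 phase 1: ember no -> aborted; kilo yes -> prepared; cobalt yes -> prepared

Answer: ember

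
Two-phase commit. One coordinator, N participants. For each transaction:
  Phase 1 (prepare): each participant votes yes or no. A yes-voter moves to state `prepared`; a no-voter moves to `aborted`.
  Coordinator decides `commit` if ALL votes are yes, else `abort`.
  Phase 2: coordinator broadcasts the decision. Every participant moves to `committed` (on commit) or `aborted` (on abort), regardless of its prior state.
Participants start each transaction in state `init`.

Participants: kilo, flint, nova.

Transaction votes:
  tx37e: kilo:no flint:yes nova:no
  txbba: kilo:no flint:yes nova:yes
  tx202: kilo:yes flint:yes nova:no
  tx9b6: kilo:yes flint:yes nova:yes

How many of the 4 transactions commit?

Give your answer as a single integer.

tx37e: no from kilo, nova -> abort (commits=0)
txbba: no from kilo -> abort (commits=0)
tx202: no from nova -> abort (commits=0)
tx9b6: all yes -> commit (commits=1)

Answer: 1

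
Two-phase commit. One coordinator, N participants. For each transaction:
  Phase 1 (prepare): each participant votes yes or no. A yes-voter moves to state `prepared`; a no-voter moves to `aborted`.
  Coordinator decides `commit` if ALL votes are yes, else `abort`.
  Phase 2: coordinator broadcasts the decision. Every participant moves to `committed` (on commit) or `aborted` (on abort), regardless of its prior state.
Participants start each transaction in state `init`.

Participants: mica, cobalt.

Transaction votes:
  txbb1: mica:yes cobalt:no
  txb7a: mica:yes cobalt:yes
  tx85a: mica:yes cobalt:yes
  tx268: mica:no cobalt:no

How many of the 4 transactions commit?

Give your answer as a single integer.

Answer: 2

Derivation:
txbb1: no from cobalt -> abort (commits=0)
txb7a: all yes -> commit (commits=1)
tx85a: all yes -> commit (commits=2)
tx268: no from mica, cobalt -> abort (commits=2)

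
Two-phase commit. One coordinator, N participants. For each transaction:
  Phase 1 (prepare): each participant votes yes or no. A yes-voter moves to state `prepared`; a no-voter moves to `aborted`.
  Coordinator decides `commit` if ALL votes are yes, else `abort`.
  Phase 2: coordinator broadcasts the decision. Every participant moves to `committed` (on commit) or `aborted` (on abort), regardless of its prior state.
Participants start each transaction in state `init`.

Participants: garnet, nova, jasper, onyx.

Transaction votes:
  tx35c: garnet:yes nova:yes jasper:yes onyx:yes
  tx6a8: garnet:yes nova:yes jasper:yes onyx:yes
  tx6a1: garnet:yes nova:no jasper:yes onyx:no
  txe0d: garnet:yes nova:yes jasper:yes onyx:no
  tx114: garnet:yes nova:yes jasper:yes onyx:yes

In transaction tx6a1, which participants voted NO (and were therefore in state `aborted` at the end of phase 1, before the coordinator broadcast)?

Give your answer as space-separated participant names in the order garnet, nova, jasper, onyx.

Txn tx6a1 phase 1: garnet yes -> prepared; nova no -> aborted; jasper yes -> prepared; onyx no -> aborted

Answer: nova onyx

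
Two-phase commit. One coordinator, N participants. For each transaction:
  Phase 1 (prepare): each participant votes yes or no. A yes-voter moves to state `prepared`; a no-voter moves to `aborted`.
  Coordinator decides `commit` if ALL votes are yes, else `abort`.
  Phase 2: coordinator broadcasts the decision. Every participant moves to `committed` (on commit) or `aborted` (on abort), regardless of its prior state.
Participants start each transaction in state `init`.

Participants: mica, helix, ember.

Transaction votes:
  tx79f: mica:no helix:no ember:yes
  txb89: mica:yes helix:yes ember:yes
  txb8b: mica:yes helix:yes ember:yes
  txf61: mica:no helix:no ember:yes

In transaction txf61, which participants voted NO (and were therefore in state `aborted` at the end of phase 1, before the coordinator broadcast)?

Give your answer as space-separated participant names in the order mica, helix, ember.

Answer: mica helix

Derivation:
Txn txf61 phase 1: mica no -> aborted; helix no -> aborted; ember yes -> prepared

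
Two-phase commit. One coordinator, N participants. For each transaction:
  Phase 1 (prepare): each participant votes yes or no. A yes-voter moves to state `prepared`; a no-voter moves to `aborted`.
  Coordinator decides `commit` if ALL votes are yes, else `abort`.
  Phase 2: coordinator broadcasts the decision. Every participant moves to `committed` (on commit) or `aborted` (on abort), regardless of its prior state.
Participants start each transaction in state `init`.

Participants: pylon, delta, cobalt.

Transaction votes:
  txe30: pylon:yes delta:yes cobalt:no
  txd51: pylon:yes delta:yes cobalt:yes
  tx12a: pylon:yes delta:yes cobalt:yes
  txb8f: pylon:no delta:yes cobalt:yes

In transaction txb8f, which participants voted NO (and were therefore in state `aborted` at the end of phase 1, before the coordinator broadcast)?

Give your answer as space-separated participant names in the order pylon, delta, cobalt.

Answer: pylon

Derivation:
Txn txb8f phase 1: pylon no -> aborted; delta yes -> prepared; cobalt yes -> prepared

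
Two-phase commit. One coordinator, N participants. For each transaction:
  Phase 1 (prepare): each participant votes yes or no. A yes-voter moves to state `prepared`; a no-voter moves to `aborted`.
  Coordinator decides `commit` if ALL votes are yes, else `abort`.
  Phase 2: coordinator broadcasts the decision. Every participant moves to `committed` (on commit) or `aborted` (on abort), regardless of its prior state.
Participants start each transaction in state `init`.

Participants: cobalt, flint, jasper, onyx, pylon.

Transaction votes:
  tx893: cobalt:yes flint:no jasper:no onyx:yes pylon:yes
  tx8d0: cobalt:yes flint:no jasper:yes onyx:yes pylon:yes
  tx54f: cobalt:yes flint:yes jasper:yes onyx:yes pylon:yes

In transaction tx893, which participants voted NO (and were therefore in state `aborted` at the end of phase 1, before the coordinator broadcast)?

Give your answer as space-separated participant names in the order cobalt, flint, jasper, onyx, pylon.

Txn tx893 phase 1: cobalt yes -> prepared; flint no -> aborted; jasper no -> aborted; onyx yes -> prepared; pylon yes -> prepared

Answer: flint jasper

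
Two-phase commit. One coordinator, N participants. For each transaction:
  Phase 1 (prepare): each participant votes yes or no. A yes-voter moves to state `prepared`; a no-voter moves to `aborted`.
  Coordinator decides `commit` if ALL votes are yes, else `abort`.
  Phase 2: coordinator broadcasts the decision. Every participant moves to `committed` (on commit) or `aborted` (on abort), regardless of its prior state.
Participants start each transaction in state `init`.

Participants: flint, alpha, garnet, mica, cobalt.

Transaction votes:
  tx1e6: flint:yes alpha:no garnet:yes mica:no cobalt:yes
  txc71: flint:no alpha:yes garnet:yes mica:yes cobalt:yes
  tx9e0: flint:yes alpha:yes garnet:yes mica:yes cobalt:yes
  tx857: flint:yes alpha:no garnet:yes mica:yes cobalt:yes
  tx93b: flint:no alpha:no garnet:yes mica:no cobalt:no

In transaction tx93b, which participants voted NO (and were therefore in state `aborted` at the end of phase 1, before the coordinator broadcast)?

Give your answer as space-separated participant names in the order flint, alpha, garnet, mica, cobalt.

Txn tx93b phase 1: flint no -> aborted; alpha no -> aborted; garnet yes -> prepared; mica no -> aborted; cobalt no -> aborted

Answer: flint alpha mica cobalt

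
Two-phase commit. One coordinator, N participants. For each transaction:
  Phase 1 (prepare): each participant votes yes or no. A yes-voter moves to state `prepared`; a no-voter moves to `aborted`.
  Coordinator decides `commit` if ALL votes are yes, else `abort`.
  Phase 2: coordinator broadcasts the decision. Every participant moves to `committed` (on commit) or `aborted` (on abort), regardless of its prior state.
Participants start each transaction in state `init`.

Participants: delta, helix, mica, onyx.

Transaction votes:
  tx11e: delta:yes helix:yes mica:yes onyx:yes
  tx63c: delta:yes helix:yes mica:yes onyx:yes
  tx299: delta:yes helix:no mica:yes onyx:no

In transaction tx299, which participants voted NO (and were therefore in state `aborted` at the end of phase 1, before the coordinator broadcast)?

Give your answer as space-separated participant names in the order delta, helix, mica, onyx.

Answer: helix onyx

Derivation:
Txn tx299 phase 1: delta yes -> prepared; helix no -> aborted; mica yes -> prepared; onyx no -> aborted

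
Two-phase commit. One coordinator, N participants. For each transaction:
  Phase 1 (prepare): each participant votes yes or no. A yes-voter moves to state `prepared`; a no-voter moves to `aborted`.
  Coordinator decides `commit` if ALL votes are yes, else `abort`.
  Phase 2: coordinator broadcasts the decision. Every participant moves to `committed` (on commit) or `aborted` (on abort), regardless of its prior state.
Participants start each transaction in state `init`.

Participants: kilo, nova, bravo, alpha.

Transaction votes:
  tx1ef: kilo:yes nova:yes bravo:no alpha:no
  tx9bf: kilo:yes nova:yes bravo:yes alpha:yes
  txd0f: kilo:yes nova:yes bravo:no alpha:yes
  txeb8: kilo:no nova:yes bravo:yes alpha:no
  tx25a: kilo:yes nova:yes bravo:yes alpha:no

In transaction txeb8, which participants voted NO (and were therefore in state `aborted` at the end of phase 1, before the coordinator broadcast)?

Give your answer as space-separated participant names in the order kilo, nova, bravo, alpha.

Answer: kilo alpha

Derivation:
Txn txeb8 phase 1: kilo no -> aborted; nova yes -> prepared; bravo yes -> prepared; alpha no -> aborted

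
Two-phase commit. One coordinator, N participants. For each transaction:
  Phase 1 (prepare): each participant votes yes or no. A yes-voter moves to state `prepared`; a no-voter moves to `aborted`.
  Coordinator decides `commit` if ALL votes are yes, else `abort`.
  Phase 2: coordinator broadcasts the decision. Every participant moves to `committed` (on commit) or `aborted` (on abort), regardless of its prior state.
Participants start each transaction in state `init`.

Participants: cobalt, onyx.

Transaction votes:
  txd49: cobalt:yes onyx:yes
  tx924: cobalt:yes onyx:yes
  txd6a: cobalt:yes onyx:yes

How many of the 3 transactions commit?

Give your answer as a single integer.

txd49: all yes -> commit (commits=1)
tx924: all yes -> commit (commits=2)
txd6a: all yes -> commit (commits=3)

Answer: 3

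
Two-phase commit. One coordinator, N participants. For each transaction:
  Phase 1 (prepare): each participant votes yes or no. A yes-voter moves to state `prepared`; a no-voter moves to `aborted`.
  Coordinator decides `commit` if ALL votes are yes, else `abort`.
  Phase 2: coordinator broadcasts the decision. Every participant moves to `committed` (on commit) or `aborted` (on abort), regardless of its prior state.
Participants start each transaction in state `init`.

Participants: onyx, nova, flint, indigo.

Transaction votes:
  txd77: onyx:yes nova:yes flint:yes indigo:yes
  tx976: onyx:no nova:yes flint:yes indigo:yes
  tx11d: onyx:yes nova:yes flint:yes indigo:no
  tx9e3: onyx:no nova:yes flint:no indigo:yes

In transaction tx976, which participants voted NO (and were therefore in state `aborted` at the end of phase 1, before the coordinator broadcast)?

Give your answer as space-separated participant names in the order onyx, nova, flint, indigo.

Txn tx976 phase 1: onyx no -> aborted; nova yes -> prepared; flint yes -> prepared; indigo yes -> prepared

Answer: onyx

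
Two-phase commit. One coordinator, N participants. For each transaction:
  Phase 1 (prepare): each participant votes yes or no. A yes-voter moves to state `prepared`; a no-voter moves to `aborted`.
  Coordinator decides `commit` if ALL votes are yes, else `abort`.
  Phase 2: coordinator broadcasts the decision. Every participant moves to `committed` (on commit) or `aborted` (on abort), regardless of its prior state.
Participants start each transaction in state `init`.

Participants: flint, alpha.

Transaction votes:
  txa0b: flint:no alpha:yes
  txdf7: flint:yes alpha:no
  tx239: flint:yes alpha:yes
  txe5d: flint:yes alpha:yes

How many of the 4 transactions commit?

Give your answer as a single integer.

txa0b: no from flint -> abort (commits=0)
txdf7: no from alpha -> abort (commits=0)
tx239: all yes -> commit (commits=1)
txe5d: all yes -> commit (commits=2)

Answer: 2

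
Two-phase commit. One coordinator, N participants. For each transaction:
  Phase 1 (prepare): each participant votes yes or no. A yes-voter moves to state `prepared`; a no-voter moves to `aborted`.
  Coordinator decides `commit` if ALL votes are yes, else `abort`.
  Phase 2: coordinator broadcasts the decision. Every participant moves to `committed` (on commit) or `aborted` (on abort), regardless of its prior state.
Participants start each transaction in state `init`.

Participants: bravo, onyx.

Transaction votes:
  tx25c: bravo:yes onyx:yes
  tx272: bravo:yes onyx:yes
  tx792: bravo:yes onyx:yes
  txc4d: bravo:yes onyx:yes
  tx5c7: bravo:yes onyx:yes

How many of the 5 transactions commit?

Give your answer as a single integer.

Answer: 5

Derivation:
tx25c: all yes -> commit (commits=1)
tx272: all yes -> commit (commits=2)
tx792: all yes -> commit (commits=3)
txc4d: all yes -> commit (commits=4)
tx5c7: all yes -> commit (commits=5)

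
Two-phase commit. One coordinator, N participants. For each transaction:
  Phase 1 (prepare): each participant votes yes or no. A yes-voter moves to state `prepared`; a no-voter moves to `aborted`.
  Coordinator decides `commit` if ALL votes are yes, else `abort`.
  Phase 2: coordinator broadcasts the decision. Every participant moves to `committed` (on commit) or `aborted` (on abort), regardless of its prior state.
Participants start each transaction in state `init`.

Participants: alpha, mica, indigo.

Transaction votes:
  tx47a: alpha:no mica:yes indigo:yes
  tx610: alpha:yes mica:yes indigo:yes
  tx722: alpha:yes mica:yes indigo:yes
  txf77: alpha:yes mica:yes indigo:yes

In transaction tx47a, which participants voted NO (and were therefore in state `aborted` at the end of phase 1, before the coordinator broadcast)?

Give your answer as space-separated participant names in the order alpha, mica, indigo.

Txn tx47a phase 1: alpha no -> aborted; mica yes -> prepared; indigo yes -> prepared

Answer: alpha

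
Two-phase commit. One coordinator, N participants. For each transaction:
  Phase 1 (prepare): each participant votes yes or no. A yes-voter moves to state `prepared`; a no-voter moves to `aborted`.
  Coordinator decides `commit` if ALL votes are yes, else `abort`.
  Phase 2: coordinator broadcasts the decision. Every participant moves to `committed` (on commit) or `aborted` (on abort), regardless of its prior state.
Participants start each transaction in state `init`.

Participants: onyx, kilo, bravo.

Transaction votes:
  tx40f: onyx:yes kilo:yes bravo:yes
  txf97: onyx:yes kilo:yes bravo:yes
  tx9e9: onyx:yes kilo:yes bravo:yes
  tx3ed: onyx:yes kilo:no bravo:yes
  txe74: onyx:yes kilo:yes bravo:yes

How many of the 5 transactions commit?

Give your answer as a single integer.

Answer: 4

Derivation:
tx40f: all yes -> commit (commits=1)
txf97: all yes -> commit (commits=2)
tx9e9: all yes -> commit (commits=3)
tx3ed: no from kilo -> abort (commits=3)
txe74: all yes -> commit (commits=4)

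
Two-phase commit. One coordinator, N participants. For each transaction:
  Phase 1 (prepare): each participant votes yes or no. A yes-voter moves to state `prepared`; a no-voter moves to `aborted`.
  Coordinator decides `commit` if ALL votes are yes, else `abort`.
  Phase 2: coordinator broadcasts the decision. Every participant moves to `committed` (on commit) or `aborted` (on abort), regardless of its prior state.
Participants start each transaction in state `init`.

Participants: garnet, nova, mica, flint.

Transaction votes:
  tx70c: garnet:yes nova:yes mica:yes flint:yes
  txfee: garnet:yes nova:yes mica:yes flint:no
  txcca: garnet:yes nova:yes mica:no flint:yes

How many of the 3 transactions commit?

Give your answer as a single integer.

Answer: 1

Derivation:
tx70c: all yes -> commit (commits=1)
txfee: no from flint -> abort (commits=1)
txcca: no from mica -> abort (commits=1)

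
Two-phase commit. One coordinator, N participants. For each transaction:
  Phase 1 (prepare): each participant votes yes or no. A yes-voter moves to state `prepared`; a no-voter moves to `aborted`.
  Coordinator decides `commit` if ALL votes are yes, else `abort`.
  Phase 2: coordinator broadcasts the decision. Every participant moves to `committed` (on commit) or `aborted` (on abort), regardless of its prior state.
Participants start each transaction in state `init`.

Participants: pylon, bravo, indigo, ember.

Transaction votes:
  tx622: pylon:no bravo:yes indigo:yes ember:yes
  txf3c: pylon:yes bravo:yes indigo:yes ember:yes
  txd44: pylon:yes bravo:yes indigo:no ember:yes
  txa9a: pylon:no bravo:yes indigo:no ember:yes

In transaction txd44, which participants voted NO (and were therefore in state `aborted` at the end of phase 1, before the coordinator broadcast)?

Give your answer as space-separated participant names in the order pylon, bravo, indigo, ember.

Txn txd44 phase 1: pylon yes -> prepared; bravo yes -> prepared; indigo no -> aborted; ember yes -> prepared

Answer: indigo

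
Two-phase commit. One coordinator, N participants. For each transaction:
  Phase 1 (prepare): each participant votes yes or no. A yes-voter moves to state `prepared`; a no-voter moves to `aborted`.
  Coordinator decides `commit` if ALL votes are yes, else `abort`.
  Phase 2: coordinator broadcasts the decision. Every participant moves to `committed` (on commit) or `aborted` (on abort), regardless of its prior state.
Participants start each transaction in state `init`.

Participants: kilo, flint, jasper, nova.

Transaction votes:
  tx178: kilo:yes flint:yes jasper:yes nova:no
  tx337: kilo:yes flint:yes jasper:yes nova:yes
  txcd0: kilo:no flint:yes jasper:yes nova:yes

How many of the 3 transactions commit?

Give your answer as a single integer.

Answer: 1

Derivation:
tx178: no from nova -> abort (commits=0)
tx337: all yes -> commit (commits=1)
txcd0: no from kilo -> abort (commits=1)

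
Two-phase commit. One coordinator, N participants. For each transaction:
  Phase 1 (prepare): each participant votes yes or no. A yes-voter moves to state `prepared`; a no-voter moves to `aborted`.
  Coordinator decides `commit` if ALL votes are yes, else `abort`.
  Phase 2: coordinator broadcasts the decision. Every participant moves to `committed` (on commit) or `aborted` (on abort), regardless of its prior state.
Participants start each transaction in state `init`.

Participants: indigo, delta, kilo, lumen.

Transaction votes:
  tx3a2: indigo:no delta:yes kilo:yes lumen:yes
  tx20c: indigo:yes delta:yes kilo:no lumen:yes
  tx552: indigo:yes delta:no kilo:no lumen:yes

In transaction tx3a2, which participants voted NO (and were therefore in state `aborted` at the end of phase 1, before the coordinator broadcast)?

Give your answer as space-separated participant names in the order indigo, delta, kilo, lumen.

Answer: indigo

Derivation:
Txn tx3a2 phase 1: indigo no -> aborted; delta yes -> prepared; kilo yes -> prepared; lumen yes -> prepared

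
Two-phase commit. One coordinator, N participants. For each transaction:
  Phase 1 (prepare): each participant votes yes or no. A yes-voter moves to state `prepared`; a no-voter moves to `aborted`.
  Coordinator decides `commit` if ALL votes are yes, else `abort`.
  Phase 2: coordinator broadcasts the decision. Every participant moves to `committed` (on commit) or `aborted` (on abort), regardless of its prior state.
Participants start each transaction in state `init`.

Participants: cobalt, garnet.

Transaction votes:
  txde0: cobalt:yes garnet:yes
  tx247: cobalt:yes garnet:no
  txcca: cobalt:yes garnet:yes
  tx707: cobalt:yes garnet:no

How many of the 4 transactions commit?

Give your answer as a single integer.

txde0: all yes -> commit (commits=1)
tx247: no from garnet -> abort (commits=1)
txcca: all yes -> commit (commits=2)
tx707: no from garnet -> abort (commits=2)

Answer: 2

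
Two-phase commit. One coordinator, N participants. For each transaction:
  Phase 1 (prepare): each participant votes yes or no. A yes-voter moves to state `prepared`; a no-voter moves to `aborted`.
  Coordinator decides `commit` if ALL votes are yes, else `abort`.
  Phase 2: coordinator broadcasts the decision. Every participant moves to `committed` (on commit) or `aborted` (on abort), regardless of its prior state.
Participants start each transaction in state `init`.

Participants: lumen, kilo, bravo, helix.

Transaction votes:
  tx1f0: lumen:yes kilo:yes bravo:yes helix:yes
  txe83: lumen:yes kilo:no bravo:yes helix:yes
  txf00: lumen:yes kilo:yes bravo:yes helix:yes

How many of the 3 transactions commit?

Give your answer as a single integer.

Answer: 2

Derivation:
tx1f0: all yes -> commit (commits=1)
txe83: no from kilo -> abort (commits=1)
txf00: all yes -> commit (commits=2)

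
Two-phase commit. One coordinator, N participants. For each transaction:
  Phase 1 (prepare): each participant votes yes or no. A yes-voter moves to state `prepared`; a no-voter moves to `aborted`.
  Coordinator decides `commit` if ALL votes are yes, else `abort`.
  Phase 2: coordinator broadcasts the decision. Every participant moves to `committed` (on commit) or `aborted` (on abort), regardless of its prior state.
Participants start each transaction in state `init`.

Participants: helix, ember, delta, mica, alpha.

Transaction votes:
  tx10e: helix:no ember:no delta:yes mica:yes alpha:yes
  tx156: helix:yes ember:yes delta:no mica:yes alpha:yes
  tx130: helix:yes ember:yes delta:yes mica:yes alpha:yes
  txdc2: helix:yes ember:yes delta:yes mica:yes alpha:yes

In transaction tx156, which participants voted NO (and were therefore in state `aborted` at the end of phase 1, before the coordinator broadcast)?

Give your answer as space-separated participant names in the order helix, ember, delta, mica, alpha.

Answer: delta

Derivation:
Txn tx156 phase 1: helix yes -> prepared; ember yes -> prepared; delta no -> aborted; mica yes -> prepared; alpha yes -> prepared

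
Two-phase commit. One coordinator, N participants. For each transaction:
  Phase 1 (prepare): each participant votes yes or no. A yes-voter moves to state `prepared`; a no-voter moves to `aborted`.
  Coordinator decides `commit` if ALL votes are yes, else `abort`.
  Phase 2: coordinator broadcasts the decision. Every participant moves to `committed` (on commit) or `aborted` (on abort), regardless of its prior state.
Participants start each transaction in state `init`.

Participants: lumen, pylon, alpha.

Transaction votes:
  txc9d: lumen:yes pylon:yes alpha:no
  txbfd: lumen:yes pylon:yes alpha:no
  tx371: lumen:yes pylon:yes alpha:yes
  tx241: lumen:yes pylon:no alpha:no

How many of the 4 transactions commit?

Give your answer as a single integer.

txc9d: no from alpha -> abort (commits=0)
txbfd: no from alpha -> abort (commits=0)
tx371: all yes -> commit (commits=1)
tx241: no from pylon, alpha -> abort (commits=1)

Answer: 1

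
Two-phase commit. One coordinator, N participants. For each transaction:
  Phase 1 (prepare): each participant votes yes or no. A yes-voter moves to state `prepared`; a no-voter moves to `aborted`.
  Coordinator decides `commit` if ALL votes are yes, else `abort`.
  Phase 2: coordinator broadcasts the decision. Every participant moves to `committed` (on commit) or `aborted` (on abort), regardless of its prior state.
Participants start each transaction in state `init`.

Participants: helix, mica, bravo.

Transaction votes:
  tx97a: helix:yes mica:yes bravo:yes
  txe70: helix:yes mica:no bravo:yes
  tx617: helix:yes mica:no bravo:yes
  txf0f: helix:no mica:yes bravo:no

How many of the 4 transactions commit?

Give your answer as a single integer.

tx97a: all yes -> commit (commits=1)
txe70: no from mica -> abort (commits=1)
tx617: no from mica -> abort (commits=1)
txf0f: no from helix, bravo -> abort (commits=1)

Answer: 1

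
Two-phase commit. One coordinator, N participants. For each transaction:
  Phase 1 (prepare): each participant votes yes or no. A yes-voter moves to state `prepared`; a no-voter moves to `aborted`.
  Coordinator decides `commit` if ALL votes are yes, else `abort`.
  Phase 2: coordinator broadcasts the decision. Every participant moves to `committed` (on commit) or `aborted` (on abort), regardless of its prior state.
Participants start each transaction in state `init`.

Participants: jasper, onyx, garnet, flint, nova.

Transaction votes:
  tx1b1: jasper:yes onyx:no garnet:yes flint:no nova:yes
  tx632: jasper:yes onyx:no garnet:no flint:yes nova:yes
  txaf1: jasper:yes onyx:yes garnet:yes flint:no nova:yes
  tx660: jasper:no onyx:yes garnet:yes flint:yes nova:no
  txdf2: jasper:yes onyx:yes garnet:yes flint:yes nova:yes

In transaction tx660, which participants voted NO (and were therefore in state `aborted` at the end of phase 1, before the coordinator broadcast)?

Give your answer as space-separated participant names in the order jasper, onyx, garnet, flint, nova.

Txn tx660 phase 1: jasper no -> aborted; onyx yes -> prepared; garnet yes -> prepared; flint yes -> prepared; nova no -> aborted

Answer: jasper nova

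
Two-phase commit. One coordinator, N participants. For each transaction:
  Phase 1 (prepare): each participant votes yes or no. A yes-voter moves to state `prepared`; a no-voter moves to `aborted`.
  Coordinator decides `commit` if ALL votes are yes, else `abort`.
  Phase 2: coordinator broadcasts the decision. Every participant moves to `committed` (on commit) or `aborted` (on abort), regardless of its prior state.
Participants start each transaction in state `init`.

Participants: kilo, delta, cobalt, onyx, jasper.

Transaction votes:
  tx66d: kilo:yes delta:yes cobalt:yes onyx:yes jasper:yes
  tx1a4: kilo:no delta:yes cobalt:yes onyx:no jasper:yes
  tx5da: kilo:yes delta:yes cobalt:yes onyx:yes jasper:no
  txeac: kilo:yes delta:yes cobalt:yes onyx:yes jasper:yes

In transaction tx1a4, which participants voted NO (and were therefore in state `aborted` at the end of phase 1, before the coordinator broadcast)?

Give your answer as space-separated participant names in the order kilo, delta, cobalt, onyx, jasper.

Txn tx1a4 phase 1: kilo no -> aborted; delta yes -> prepared; cobalt yes -> prepared; onyx no -> aborted; jasper yes -> prepared

Answer: kilo onyx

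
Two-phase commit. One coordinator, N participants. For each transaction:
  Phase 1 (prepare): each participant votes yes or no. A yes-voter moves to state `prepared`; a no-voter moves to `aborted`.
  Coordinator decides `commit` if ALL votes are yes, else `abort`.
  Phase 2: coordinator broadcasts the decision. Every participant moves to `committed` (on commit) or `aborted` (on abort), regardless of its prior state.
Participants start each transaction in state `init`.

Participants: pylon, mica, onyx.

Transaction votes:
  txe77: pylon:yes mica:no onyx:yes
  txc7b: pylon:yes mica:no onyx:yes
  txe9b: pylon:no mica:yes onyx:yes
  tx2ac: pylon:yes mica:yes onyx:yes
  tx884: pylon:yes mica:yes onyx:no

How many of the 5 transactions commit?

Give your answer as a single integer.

txe77: no from mica -> abort (commits=0)
txc7b: no from mica -> abort (commits=0)
txe9b: no from pylon -> abort (commits=0)
tx2ac: all yes -> commit (commits=1)
tx884: no from onyx -> abort (commits=1)

Answer: 1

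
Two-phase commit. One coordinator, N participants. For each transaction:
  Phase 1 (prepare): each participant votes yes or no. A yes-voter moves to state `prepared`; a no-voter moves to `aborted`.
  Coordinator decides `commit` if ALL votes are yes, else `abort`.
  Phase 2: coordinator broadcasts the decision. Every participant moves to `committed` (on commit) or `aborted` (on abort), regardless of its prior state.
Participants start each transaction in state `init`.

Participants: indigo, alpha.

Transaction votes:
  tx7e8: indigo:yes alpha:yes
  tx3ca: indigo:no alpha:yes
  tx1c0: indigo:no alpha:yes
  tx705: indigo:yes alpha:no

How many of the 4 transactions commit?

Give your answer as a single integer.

tx7e8: all yes -> commit (commits=1)
tx3ca: no from indigo -> abort (commits=1)
tx1c0: no from indigo -> abort (commits=1)
tx705: no from alpha -> abort (commits=1)

Answer: 1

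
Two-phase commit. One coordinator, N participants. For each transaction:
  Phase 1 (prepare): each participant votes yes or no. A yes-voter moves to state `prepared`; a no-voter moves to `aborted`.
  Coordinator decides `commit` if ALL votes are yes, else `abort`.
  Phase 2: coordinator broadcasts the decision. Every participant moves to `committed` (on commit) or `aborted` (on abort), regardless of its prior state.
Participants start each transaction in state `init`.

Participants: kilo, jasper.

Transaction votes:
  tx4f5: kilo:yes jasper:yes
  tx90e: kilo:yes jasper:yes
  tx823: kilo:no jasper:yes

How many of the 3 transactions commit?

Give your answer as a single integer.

tx4f5: all yes -> commit (commits=1)
tx90e: all yes -> commit (commits=2)
tx823: no from kilo -> abort (commits=2)

Answer: 2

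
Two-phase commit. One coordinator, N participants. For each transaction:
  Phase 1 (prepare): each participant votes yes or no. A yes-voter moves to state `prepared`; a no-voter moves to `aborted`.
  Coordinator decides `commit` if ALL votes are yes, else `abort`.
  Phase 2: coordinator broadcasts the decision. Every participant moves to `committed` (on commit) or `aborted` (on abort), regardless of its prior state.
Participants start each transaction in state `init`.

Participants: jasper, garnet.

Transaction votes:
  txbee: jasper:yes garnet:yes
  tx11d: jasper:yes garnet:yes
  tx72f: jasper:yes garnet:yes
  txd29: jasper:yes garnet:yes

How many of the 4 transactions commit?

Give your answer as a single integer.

txbee: all yes -> commit (commits=1)
tx11d: all yes -> commit (commits=2)
tx72f: all yes -> commit (commits=3)
txd29: all yes -> commit (commits=4)

Answer: 4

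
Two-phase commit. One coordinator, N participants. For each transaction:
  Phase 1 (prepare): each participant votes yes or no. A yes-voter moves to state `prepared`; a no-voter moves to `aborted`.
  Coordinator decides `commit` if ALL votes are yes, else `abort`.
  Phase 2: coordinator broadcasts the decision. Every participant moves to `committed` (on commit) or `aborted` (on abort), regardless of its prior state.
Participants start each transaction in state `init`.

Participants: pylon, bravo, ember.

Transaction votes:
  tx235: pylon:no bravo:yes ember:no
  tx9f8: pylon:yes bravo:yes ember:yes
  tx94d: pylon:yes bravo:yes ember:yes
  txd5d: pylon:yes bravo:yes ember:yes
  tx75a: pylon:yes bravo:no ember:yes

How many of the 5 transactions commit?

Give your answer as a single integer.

Answer: 3

Derivation:
tx235: no from pylon, ember -> abort (commits=0)
tx9f8: all yes -> commit (commits=1)
tx94d: all yes -> commit (commits=2)
txd5d: all yes -> commit (commits=3)
tx75a: no from bravo -> abort (commits=3)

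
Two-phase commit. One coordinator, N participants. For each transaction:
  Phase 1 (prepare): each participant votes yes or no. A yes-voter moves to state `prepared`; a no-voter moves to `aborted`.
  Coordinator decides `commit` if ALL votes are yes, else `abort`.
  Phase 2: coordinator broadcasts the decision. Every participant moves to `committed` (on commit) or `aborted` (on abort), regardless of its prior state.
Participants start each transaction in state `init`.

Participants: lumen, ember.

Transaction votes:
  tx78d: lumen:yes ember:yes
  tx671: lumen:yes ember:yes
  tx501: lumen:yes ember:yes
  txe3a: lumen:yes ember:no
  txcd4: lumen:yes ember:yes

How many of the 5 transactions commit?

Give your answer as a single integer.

tx78d: all yes -> commit (commits=1)
tx671: all yes -> commit (commits=2)
tx501: all yes -> commit (commits=3)
txe3a: no from ember -> abort (commits=3)
txcd4: all yes -> commit (commits=4)

Answer: 4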